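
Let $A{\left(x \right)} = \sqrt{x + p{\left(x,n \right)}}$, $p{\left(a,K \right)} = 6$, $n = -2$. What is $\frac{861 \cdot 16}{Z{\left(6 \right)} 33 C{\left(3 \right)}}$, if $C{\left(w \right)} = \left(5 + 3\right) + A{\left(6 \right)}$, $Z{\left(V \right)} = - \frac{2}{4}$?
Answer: $- \frac{18368}{143} + \frac{4592 \sqrt{3}}{143} \approx -72.828$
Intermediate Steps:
$Z{\left(V \right)} = - \frac{1}{2}$ ($Z{\left(V \right)} = \left(-2\right) \frac{1}{4} = - \frac{1}{2}$)
$A{\left(x \right)} = \sqrt{6 + x}$ ($A{\left(x \right)} = \sqrt{x + 6} = \sqrt{6 + x}$)
$C{\left(w \right)} = 8 + 2 \sqrt{3}$ ($C{\left(w \right)} = \left(5 + 3\right) + \sqrt{6 + 6} = 8 + \sqrt{12} = 8 + 2 \sqrt{3}$)
$\frac{861 \cdot 16}{Z{\left(6 \right)} 33 C{\left(3 \right)}} = \frac{861 \cdot 16}{\left(- \frac{1}{2}\right) 33 \left(8 + 2 \sqrt{3}\right)} = \frac{13776}{\left(- \frac{33}{2}\right) \left(8 + 2 \sqrt{3}\right)} = \frac{13776}{-132 - 33 \sqrt{3}}$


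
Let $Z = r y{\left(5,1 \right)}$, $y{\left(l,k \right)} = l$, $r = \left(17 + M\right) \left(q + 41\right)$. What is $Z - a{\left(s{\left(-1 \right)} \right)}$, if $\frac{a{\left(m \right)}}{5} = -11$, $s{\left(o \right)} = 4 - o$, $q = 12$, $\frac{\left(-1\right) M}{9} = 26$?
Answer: $-57450$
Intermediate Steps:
$M = -234$ ($M = \left(-9\right) 26 = -234$)
$r = -11501$ ($r = \left(17 - 234\right) \left(12 + 41\right) = \left(-217\right) 53 = -11501$)
$a{\left(m \right)} = -55$ ($a{\left(m \right)} = 5 \left(-11\right) = -55$)
$Z = -57505$ ($Z = \left(-11501\right) 5 = -57505$)
$Z - a{\left(s{\left(-1 \right)} \right)} = -57505 - -55 = -57505 + 55 = -57450$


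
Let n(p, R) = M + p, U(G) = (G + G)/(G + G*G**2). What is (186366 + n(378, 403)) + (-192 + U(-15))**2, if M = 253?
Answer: 2858437718/12769 ≈ 2.2386e+5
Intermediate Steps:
U(G) = 2*G/(G + G**3) (U(G) = (2*G)/(G + G**3) = 2*G/(G + G**3))
n(p, R) = 253 + p
(186366 + n(378, 403)) + (-192 + U(-15))**2 = (186366 + (253 + 378)) + (-192 + 2/(1 + (-15)**2))**2 = (186366 + 631) + (-192 + 2/(1 + 225))**2 = 186997 + (-192 + 2/226)**2 = 186997 + (-192 + 2*(1/226))**2 = 186997 + (-192 + 1/113)**2 = 186997 + (-21695/113)**2 = 186997 + 470673025/12769 = 2858437718/12769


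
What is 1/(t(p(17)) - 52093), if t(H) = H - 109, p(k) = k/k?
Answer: -1/52201 ≈ -1.9157e-5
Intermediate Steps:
p(k) = 1
t(H) = -109 + H
1/(t(p(17)) - 52093) = 1/((-109 + 1) - 52093) = 1/(-108 - 52093) = 1/(-52201) = -1/52201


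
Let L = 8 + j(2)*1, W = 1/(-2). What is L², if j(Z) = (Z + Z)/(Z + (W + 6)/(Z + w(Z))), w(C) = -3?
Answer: 2304/49 ≈ 47.020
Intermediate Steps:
W = -½ ≈ -0.50000
j(Z) = 2*Z/(Z + 11/(2*(-3 + Z))) (j(Z) = (Z + Z)/(Z + (-½ + 6)/(Z - 3)) = (2*Z)/(Z + 11/(2*(-3 + Z))) = 2*Z/(Z + 11/(2*(-3 + Z))))
L = 48/7 (L = 8 + (4*2*(-3 + 2)/(11 - 6*2 + 2*2²))*1 = 8 + (4*2*(-1)/(11 - 12 + 2*4))*1 = 8 + (4*2*(-1)/(11 - 12 + 8))*1 = 8 + (4*2*(-1)/7)*1 = 8 + (4*2*(⅐)*(-1))*1 = 8 - 8/7*1 = 8 - 8/7 = 48/7 ≈ 6.8571)
L² = (48/7)² = 2304/49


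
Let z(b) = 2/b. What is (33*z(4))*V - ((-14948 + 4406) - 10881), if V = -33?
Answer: 41757/2 ≈ 20879.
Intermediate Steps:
(33*z(4))*V - ((-14948 + 4406) - 10881) = (33*(2/4))*(-33) - ((-14948 + 4406) - 10881) = (33*(2*(1/4)))*(-33) - (-10542 - 10881) = (33*(1/2))*(-33) - 1*(-21423) = (33/2)*(-33) + 21423 = -1089/2 + 21423 = 41757/2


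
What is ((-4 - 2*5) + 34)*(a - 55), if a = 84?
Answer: 580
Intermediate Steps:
((-4 - 2*5) + 34)*(a - 55) = ((-4 - 2*5) + 34)*(84 - 55) = ((-4 - 10) + 34)*29 = (-14 + 34)*29 = 20*29 = 580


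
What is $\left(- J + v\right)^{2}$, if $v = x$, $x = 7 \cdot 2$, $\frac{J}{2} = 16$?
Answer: $324$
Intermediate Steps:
$J = 32$ ($J = 2 \cdot 16 = 32$)
$x = 14$
$v = 14$
$\left(- J + v\right)^{2} = \left(\left(-1\right) 32 + 14\right)^{2} = \left(-32 + 14\right)^{2} = \left(-18\right)^{2} = 324$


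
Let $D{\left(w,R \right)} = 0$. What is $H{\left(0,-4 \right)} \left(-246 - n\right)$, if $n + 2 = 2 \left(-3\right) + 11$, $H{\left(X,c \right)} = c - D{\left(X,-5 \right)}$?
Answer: $996$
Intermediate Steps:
$H{\left(X,c \right)} = c$ ($H{\left(X,c \right)} = c - 0 = c + 0 = c$)
$n = 3$ ($n = -2 + \left(2 \left(-3\right) + 11\right) = -2 + \left(-6 + 11\right) = -2 + 5 = 3$)
$H{\left(0,-4 \right)} \left(-246 - n\right) = - 4 \left(-246 - 3\right) = \left(-4\right) \left(-249\right) = 996$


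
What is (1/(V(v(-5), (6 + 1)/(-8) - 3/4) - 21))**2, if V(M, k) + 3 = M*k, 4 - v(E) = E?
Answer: 64/95481 ≈ 0.00067029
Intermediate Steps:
v(E) = 4 - E
V(M, k) = -3 + M*k
(1/(V(v(-5), (6 + 1)/(-8) - 3/4) - 21))**2 = (1/((-3 + (4 - 1*(-5))*((6 + 1)/(-8) - 3/4)) - 21))**2 = (1/((-3 + (4 + 5)*(7*(-1/8) - 3*1/4)) - 21))**2 = (1/((-3 + 9*(-7/8 - 3/4)) - 21))**2 = (1/((-3 + 9*(-13/8)) - 21))**2 = (1/((-3 - 117/8) - 21))**2 = (1/(-141/8 - 21))**2 = (1/(-309/8))**2 = (-8/309)**2 = 64/95481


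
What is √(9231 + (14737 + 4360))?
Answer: 2*√7082 ≈ 168.31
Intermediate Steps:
√(9231 + (14737 + 4360)) = √(9231 + 19097) = √28328 = 2*√7082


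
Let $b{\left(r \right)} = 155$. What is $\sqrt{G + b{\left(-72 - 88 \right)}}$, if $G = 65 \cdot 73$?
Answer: $70$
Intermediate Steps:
$G = 4745$
$\sqrt{G + b{\left(-72 - 88 \right)}} = \sqrt{4745 + 155} = \sqrt{4900} = 70$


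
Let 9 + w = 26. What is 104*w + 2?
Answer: 1770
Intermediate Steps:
w = 17 (w = -9 + 26 = 17)
104*w + 2 = 104*17 + 2 = 1768 + 2 = 1770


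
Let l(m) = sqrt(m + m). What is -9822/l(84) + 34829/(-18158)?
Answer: -34829/18158 - 1637*sqrt(42)/14 ≈ -759.70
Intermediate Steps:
l(m) = sqrt(2)*sqrt(m) (l(m) = sqrt(2*m) = sqrt(2)*sqrt(m))
-9822/l(84) + 34829/(-18158) = -9822*sqrt(42)/84 + 34829/(-18158) = -9822*sqrt(42)/84 + 34829*(-1/18158) = -9822*sqrt(42)/84 - 34829/18158 = -1637*sqrt(42)/14 - 34829/18158 = -34829/18158 - 1637*sqrt(42)/14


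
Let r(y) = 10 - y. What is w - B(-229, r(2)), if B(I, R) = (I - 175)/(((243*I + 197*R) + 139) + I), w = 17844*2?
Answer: 1932897364/54161 ≈ 35688.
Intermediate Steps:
w = 35688
B(I, R) = (-175 + I)/(139 + 197*R + 244*I) (B(I, R) = (-175 + I)/(((197*R + 243*I) + 139) + I) = (-175 + I)/((139 + 197*R + 243*I) + I) = (-175 + I)/(139 + 197*R + 244*I))
w - B(-229, r(2)) = 35688 - (-175 - 229)/(139 + 197*(10 - 1*2) + 244*(-229)) = 35688 - (-404)/(139 + 197*(10 - 2) - 55876) = 35688 - (-404)/(139 + 197*8 - 55876) = 35688 - (-404)/(139 + 1576 - 55876) = 35688 - (-404)/(-54161) = 35688 - (-1)*(-404)/54161 = 35688 - 1*404/54161 = 35688 - 404/54161 = 1932897364/54161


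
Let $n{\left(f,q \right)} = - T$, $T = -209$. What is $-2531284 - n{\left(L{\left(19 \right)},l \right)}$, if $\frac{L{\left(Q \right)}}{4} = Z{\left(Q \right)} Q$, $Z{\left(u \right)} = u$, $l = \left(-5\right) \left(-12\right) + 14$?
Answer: $-2531493$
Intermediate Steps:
$l = 74$ ($l = 60 + 14 = 74$)
$L{\left(Q \right)} = 4 Q^{2}$ ($L{\left(Q \right)} = 4 Q Q = 4 Q^{2}$)
$n{\left(f,q \right)} = 209$ ($n{\left(f,q \right)} = \left(-1\right) \left(-209\right) = 209$)
$-2531284 - n{\left(L{\left(19 \right)},l \right)} = -2531284 - 209 = -2531493$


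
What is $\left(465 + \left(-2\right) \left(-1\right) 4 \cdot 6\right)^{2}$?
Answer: $263169$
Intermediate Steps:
$\left(465 + \left(-2\right) \left(-1\right) 4 \cdot 6\right)^{2} = \left(465 + 2 \cdot 4 \cdot 6\right)^{2} = \left(465 + 8 \cdot 6\right)^{2} = \left(465 + 48\right)^{2} = 513^{2} = 263169$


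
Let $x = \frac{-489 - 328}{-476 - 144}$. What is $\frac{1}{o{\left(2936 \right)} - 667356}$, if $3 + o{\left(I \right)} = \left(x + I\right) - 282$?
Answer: $- \frac{620}{412116283} \approx -1.5044 \cdot 10^{-6}$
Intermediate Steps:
$x = \frac{817}{620}$ ($x = - \frac{817}{-620} = \left(-817\right) \left(- \frac{1}{620}\right) = \frac{817}{620} \approx 1.3177$)
$o{\left(I \right)} = - \frac{175883}{620} + I$ ($o{\left(I \right)} = -3 + \left(\left(\frac{817}{620} + I\right) - 282\right) = -3 + \left(- \frac{174023}{620} + I\right) = - \frac{175883}{620} + I$)
$\frac{1}{o{\left(2936 \right)} - 667356} = \frac{1}{\left(- \frac{175883}{620} + 2936\right) - 667356} = \frac{1}{\frac{1644437}{620} - 667356} = \frac{1}{- \frac{412116283}{620}} = - \frac{620}{412116283}$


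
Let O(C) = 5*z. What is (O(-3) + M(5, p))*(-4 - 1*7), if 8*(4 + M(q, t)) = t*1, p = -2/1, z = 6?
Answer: -1133/4 ≈ -283.25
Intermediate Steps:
p = -2 (p = -2*1 = -2)
O(C) = 30 (O(C) = 5*6 = 30)
M(q, t) = -4 + t/8 (M(q, t) = -4 + (t*1)/8 = -4 + t/8)
(O(-3) + M(5, p))*(-4 - 1*7) = (30 + (-4 + (⅛)*(-2)))*(-4 - 1*7) = (30 + (-4 - ¼))*(-4 - 7) = (30 - 17/4)*(-11) = (103/4)*(-11) = -1133/4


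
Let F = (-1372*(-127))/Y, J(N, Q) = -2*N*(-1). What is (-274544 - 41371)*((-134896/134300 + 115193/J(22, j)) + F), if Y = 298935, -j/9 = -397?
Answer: -695600498020808639/841174620 ≈ -8.2694e+8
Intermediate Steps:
j = 3573 (j = -9*(-397) = 3573)
J(N, Q) = 2*N
F = 24892/42705 (F = -1372*(-127)/298935 = 174244*(1/298935) = 24892/42705 ≈ 0.58288)
(-274544 - 41371)*((-134896/134300 + 115193/J(22, j)) + F) = (-274544 - 41371)*((-134896/134300 + 115193/((2*22))) + 24892/42705) = -315915*((-134896*1/134300 + 115193/44) + 24892/42705) = -315915*((-33724/33575 + 115193*(1/44)) + 24892/42705) = -315915*((-33724/33575 + 115193/44) + 24892/42705) = -315915*(3866121119/1477300 + 24892/42705) = -315915*33027895067699/12617619300 = -695600498020808639/841174620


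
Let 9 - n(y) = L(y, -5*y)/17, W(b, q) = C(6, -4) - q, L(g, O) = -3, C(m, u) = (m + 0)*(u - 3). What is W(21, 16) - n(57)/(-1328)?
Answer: -327313/5644 ≈ -57.993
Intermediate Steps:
C(m, u) = m*(-3 + u)
W(b, q) = -42 - q (W(b, q) = 6*(-3 - 4) - q = 6*(-7) - q = -42 - q)
n(y) = 156/17 (n(y) = 9 - (-3)/17 = 9 - 1*(-3/17) = 9 + 3/17 = 156/17)
W(21, 16) - n(57)/(-1328) = (-42 - 1*16) - 156/(17*(-1328)) = (-42 - 16) - 156*(-1)/(17*1328) = -58 - 1*(-39/5644) = -58 + 39/5644 = -327313/5644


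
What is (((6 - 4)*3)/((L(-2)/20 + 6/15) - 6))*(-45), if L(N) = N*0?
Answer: 675/14 ≈ 48.214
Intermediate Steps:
L(N) = 0
(((6 - 4)*3)/((L(-2)/20 + 6/15) - 6))*(-45) = (((6 - 4)*3)/((0/20 + 6/15) - 6))*(-45) = ((2*3)/((0*(1/20) + 6*(1/15)) - 6))*(-45) = (6/((0 + ⅖) - 6))*(-45) = (6/(⅖ - 6))*(-45) = (6/(-28/5))*(-45) = (6*(-5/28))*(-45) = -15/14*(-45) = 675/14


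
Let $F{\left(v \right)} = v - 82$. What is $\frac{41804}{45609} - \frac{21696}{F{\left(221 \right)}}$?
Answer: $- \frac{983722108}{6339651} \approx -155.17$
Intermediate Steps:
$F{\left(v \right)} = -82 + v$
$\frac{41804}{45609} - \frac{21696}{F{\left(221 \right)}} = \frac{41804}{45609} - \frac{21696}{-82 + 221} = 41804 \cdot \frac{1}{45609} - \frac{21696}{139} = \frac{41804}{45609} - \frac{21696}{139} = - \frac{983722108}{6339651}$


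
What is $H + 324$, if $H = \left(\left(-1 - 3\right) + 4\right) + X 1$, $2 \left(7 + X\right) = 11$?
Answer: $\frac{645}{2} \approx 322.5$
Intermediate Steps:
$X = - \frac{3}{2}$ ($X = -7 + \frac{1}{2} \cdot 11 = -7 + \frac{11}{2} = - \frac{3}{2} \approx -1.5$)
$H = - \frac{3}{2}$ ($H = \left(\left(-1 - 3\right) + 4\right) - \frac{3}{2} = \left(-4 + 4\right) - \frac{3}{2} = 0 - \frac{3}{2} = - \frac{3}{2} \approx -1.5$)
$H + 324 = - \frac{3}{2} + 324 = \frac{645}{2}$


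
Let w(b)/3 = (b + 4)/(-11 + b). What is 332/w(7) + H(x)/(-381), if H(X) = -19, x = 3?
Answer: -56149/1397 ≈ -40.193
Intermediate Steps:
w(b) = 3*(4 + b)/(-11 + b) (w(b) = 3*((b + 4)/(-11 + b)) = 3*((4 + b)/(-11 + b)) = 3*(4 + b)/(-11 + b))
332/w(7) + H(x)/(-381) = 332/((3*(4 + 7)/(-11 + 7))) - 19/(-381) = 332/((3*11/(-4))) - 19*(-1/381) = 332/((3*(-1/4)*11)) + 19/381 = 332/(-33/4) + 19/381 = 332*(-4/33) + 19/381 = -1328/33 + 19/381 = -56149/1397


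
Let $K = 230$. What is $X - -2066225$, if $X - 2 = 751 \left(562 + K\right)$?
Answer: $2661019$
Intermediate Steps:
$X = 594794$ ($X = 2 + 751 \left(562 + 230\right) = 2 + 751 \cdot 792 = 2 + 594792 = 594794$)
$X - -2066225 = 594794 - -2066225 = 594794 + 2066225 = 2661019$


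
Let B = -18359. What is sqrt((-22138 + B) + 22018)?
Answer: I*sqrt(18479) ≈ 135.94*I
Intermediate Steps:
sqrt((-22138 + B) + 22018) = sqrt((-22138 - 18359) + 22018) = sqrt(-40497 + 22018) = sqrt(-18479) = I*sqrt(18479)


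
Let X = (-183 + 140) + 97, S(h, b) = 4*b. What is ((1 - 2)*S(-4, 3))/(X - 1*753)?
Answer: 4/233 ≈ 0.017167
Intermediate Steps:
X = 54 (X = -43 + 97 = 54)
((1 - 2)*S(-4, 3))/(X - 1*753) = ((1 - 2)*(4*3))/(54 - 1*753) = (-1*12)/(54 - 753) = -12/(-699) = -12*(-1/699) = 4/233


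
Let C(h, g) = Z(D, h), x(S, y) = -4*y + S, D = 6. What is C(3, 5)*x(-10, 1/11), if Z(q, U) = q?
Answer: -684/11 ≈ -62.182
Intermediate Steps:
x(S, y) = S - 4*y
C(h, g) = 6
C(3, 5)*x(-10, 1/11) = 6*(-10 - 4/11) = 6*(-114/11) = -684/11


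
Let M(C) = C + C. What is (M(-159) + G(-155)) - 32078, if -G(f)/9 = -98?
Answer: -31514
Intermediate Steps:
M(C) = 2*C
G(f) = 882 (G(f) = -9*(-98) = 882)
(M(-159) + G(-155)) - 32078 = (2*(-159) + 882) - 32078 = (-318 + 882) - 32078 = 564 - 32078 = -31514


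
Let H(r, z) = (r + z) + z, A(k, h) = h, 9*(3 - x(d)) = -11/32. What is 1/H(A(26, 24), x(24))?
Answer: 144/4331 ≈ 0.033249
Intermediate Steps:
x(d) = 875/288 (x(d) = 3 - (-11)/(9*32) = 3 - 1/9*(-11/32) = 3 + 11/288 = 875/288)
H(r, z) = r + 2*z
1/H(A(26, 24), x(24)) = 1/(24 + 2*(875/288)) = 1/(24 + 875/144) = 1/(4331/144) = 144/4331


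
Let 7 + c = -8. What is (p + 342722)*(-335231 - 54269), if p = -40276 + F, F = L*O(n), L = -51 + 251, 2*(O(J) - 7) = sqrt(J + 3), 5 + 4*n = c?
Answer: -118348017000 - 38950000*I*sqrt(2) ≈ -1.1835e+11 - 5.5084e+7*I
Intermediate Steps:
c = -15 (c = -7 - 8 = -15)
n = -5 (n = -5/4 + (1/4)*(-15) = -5/4 - 15/4 = -5)
O(J) = 7 + sqrt(3 + J)/2 (O(J) = 7 + sqrt(J + 3)/2 = 7 + sqrt(3 + J)/2)
L = 200
F = 1400 + 100*I*sqrt(2) (F = 200*(7 + sqrt(3 - 5)/2) = 200*(7 + sqrt(-2)/2) = 200*(7 + (I*sqrt(2))/2) = 200*(7 + I*sqrt(2)/2) = 1400 + 100*I*sqrt(2) ≈ 1400.0 + 141.42*I)
p = -38876 + 100*I*sqrt(2) (p = -40276 + (1400 + 100*I*sqrt(2)) = -38876 + 100*I*sqrt(2) ≈ -38876.0 + 141.42*I)
(p + 342722)*(-335231 - 54269) = ((-38876 + 100*I*sqrt(2)) + 342722)*(-335231 - 54269) = (303846 + 100*I*sqrt(2))*(-389500) = -118348017000 - 38950000*I*sqrt(2)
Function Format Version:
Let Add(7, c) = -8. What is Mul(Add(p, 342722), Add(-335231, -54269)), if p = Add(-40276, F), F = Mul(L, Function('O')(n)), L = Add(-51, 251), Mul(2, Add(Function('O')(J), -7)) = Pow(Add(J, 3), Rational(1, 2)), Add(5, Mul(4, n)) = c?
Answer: Add(-118348017000, Mul(-38950000, I, Pow(2, Rational(1, 2)))) ≈ Add(-1.1835e+11, Mul(-5.5084e+7, I))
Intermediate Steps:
c = -15 (c = Add(-7, -8) = -15)
n = -5 (n = Add(Rational(-5, 4), Mul(Rational(1, 4), -15)) = Add(Rational(-5, 4), Rational(-15, 4)) = -5)
Function('O')(J) = Add(7, Mul(Rational(1, 2), Pow(Add(3, J), Rational(1, 2)))) (Function('O')(J) = Add(7, Mul(Rational(1, 2), Pow(Add(J, 3), Rational(1, 2)))) = Add(7, Mul(Rational(1, 2), Pow(Add(3, J), Rational(1, 2)))))
L = 200
F = Add(1400, Mul(100, I, Pow(2, Rational(1, 2)))) (F = Mul(200, Add(7, Mul(Rational(1, 2), Pow(Add(3, -5), Rational(1, 2))))) = Mul(200, Add(7, Mul(Rational(1, 2), Pow(-2, Rational(1, 2))))) = Mul(200, Add(7, Mul(Rational(1, 2), Mul(I, Pow(2, Rational(1, 2)))))) = Mul(200, Add(7, Mul(Rational(1, 2), I, Pow(2, Rational(1, 2))))) = Add(1400, Mul(100, I, Pow(2, Rational(1, 2)))) ≈ Add(1400.0, Mul(141.42, I)))
p = Add(-38876, Mul(100, I, Pow(2, Rational(1, 2)))) (p = Add(-40276, Add(1400, Mul(100, I, Pow(2, Rational(1, 2))))) = Add(-38876, Mul(100, I, Pow(2, Rational(1, 2)))) ≈ Add(-38876., Mul(141.42, I)))
Mul(Add(p, 342722), Add(-335231, -54269)) = Mul(Add(Add(-38876, Mul(100, I, Pow(2, Rational(1, 2)))), 342722), Add(-335231, -54269)) = Mul(Add(303846, Mul(100, I, Pow(2, Rational(1, 2)))), -389500) = Add(-118348017000, Mul(-38950000, I, Pow(2, Rational(1, 2))))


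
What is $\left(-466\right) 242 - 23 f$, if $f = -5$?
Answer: $-112657$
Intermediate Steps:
$\left(-466\right) 242 - 23 f = \left(-466\right) 242 - -115 = -112772 + 115 = -112657$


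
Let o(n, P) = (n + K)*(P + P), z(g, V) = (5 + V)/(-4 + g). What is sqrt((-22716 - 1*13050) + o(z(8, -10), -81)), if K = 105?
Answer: 3*I*sqrt(23366)/2 ≈ 229.29*I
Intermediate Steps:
z(g, V) = (5 + V)/(-4 + g)
o(n, P) = 2*P*(105 + n) (o(n, P) = (n + 105)*(P + P) = (105 + n)*(2*P) = 2*P*(105 + n))
sqrt((-22716 - 1*13050) + o(z(8, -10), -81)) = sqrt((-22716 - 1*13050) + 2*(-81)*(105 + (5 - 10)/(-4 + 8))) = sqrt((-22716 - 13050) + 2*(-81)*(105 - 5/4)) = sqrt(-35766 + 2*(-81)*(105 + (1/4)*(-5))) = sqrt(-35766 + 2*(-81)*(105 - 5/4)) = sqrt(-35766 + 2*(-81)*(415/4)) = sqrt(-35766 - 33615/2) = sqrt(-105147/2) = 3*I*sqrt(23366)/2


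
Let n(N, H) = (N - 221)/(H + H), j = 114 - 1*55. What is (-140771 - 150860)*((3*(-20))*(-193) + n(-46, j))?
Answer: -398418398163/118 ≈ -3.3764e+9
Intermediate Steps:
j = 59 (j = 114 - 55 = 59)
n(N, H) = (-221 + N)/(2*H) (n(N, H) = (-221 + N)/((2*H)) = (-221 + N)*(1/(2*H)) = (-221 + N)/(2*H))
(-140771 - 150860)*((3*(-20))*(-193) + n(-46, j)) = (-140771 - 150860)*((3*(-20))*(-193) + (1/2)*(-221 - 46)/59) = -291631*(-60*(-193) + (1/2)*(1/59)*(-267)) = -291631*(11580 - 267/118) = -291631*1366173/118 = -398418398163/118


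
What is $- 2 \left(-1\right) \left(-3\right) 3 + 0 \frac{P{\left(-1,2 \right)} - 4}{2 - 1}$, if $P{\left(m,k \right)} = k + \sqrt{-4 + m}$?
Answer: $-18$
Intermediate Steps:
$- 2 \left(-1\right) \left(-3\right) 3 + 0 \frac{P{\left(-1,2 \right)} - 4}{2 - 1} = - 2 \left(-1\right) \left(-3\right) 3 + 0 \frac{\left(2 + \sqrt{-4 - 1}\right) - 4}{2 - 1} = - 2 \cdot 3 \cdot 3 + 0 \frac{\left(2 + \sqrt{-5}\right) - 4}{1} = \left(-2\right) 9 + 0 \left(\left(2 + i \sqrt{5}\right) - 4\right) 1 = -18 + 0 \left(-2 + i \sqrt{5}\right) 1 = -18 + 0 \left(-2 + i \sqrt{5}\right) = -18 + 0 = -18$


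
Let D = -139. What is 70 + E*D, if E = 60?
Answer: -8270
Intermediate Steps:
70 + E*D = 70 + 60*(-139) = 70 - 8340 = -8270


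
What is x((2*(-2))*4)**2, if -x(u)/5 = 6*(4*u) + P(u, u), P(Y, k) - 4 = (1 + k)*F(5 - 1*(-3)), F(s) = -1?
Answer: 3330625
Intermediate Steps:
P(Y, k) = 3 - k (P(Y, k) = 4 + (1 + k)*(-1) = 4 + (-1 - k) = 3 - k)
x(u) = -15 - 115*u (x(u) = -5*(6*(4*u) + (3 - u)) = -5*(24*u + (3 - u)) = -5*(3 + 23*u) = -15 - 115*u)
x((2*(-2))*4)**2 = (-15 - 115*2*(-2)*4)**2 = (-15 - (-460)*4)**2 = (-15 - 115*(-16))**2 = (-15 + 1840)**2 = 1825**2 = 3330625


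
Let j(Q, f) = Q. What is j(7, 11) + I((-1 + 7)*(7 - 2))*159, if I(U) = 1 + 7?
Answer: 1279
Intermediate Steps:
I(U) = 8
j(7, 11) + I((-1 + 7)*(7 - 2))*159 = 7 + 8*159 = 7 + 1272 = 1279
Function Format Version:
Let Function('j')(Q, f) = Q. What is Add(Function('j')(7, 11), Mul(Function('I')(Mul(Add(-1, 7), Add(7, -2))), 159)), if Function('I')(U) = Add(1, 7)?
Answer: 1279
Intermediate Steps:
Function('I')(U) = 8
Add(Function('j')(7, 11), Mul(Function('I')(Mul(Add(-1, 7), Add(7, -2))), 159)) = Add(7, Mul(8, 159)) = Add(7, 1272) = 1279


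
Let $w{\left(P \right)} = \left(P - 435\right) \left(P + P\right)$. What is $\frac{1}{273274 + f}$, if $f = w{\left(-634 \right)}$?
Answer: $\frac{1}{1628766} \approx 6.1396 \cdot 10^{-7}$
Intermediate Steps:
$w{\left(P \right)} = 2 P \left(-435 + P\right)$ ($w{\left(P \right)} = \left(-435 + P\right) 2 P = 2 P \left(-435 + P\right)$)
$f = 1355492$ ($f = 2 \left(-634\right) \left(-435 - 634\right) = 2 \left(-634\right) \left(-1069\right) = 1355492$)
$\frac{1}{273274 + f} = \frac{1}{273274 + 1355492} = \frac{1}{1628766}$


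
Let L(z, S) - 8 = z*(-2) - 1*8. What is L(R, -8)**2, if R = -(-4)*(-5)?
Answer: 1600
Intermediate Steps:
R = -20 (R = -4*5 = -20)
L(z, S) = -2*z (L(z, S) = 8 + (z*(-2) - 1*8) = 8 + (-2*z - 8) = 8 + (-8 - 2*z) = -2*z)
L(R, -8)**2 = (-2*(-20))**2 = 40**2 = 1600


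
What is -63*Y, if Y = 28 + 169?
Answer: -12411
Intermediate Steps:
Y = 197
-63*Y = -63*197 = -12411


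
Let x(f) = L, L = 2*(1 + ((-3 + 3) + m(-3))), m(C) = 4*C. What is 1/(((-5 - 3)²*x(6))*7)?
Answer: -1/9856 ≈ -0.00010146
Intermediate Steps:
L = -22 (L = 2*(1 + ((-3 + 3) + 4*(-3))) = 2*(1 + (0 - 12)) = 2*(1 - 12) = 2*(-11) = -22)
x(f) = -22
1/(((-5 - 3)²*x(6))*7) = 1/(((-5 - 3)²*(-22))*7) = 1/(((-8)²*(-22))*7) = 1/((64*(-22))*7) = 1/(-1408*7) = 1/(-9856) = -1/9856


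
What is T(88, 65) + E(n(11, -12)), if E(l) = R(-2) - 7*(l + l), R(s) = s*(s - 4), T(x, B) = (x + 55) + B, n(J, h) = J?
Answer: 66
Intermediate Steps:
T(x, B) = 55 + B + x (T(x, B) = (55 + x) + B = 55 + B + x)
R(s) = s*(-4 + s)
E(l) = 12 - 14*l (E(l) = -2*(-4 - 2) - 7*(l + l) = -2*(-6) - 14*l = 12 - 14*l)
T(88, 65) + E(n(11, -12)) = (55 + 65 + 88) + (12 - 14*11) = 208 + (12 - 154) = 208 - 142 = 66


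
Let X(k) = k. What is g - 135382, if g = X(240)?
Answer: -135142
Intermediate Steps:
g = 240
g - 135382 = 240 - 135382 = -135142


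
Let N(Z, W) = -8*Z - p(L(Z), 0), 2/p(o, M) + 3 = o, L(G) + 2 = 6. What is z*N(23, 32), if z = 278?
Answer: -51708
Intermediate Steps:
L(G) = 4 (L(G) = -2 + 6 = 4)
p(o, M) = 2/(-3 + o)
N(Z, W) = -2 - 8*Z (N(Z, W) = -8*Z - 2/(-3 + 4) = -8*Z - 2/1 = -8*Z - 2 = -2 - 8*Z)
z*N(23, 32) = 278*(-2 - 8*23) = 278*(-2 - 184) = 278*(-186) = -51708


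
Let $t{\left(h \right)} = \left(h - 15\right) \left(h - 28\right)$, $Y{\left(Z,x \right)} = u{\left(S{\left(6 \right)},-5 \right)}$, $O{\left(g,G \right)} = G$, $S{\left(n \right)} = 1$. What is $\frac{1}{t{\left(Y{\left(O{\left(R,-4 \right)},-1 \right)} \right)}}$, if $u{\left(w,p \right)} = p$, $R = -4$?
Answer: $\frac{1}{660} \approx 0.0015152$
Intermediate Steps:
$Y{\left(Z,x \right)} = -5$
$t{\left(h \right)} = \left(-28 + h\right) \left(-15 + h\right)$ ($t{\left(h \right)} = \left(-15 + h\right) \left(-28 + h\right) = \left(-28 + h\right) \left(-15 + h\right)$)
$\frac{1}{t{\left(Y{\left(O{\left(R,-4 \right)},-1 \right)} \right)}} = \frac{1}{420 + \left(-5\right)^{2} - -215} = \frac{1}{420 + 25 + 215} = \frac{1}{660}$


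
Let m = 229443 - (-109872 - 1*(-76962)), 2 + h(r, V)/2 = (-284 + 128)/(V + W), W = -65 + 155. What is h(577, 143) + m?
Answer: 61127005/233 ≈ 2.6235e+5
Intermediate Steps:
W = 90
h(r, V) = -4 - 312/(90 + V) (h(r, V) = -4 + 2*((-284 + 128)/(V + 90)) = -4 + 2*(-156/(90 + V)) = -4 - 312/(90 + V))
m = 262353 (m = 229443 - (-109872 + 76962) = 229443 - 1*(-32910) = 229443 + 32910 = 262353)
h(577, 143) + m = 4*(-168 - 1*143)/(90 + 143) + 262353 = 4*(-168 - 143)/233 + 262353 = 4*(1/233)*(-311) + 262353 = -1244/233 + 262353 = 61127005/233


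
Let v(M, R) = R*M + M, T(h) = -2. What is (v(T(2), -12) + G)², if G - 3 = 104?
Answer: 16641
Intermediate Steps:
G = 107 (G = 3 + 104 = 107)
v(M, R) = M + M*R (v(M, R) = M*R + M = M + M*R)
(v(T(2), -12) + G)² = (-2*(1 - 12) + 107)² = (-2*(-11) + 107)² = (22 + 107)² = 129² = 16641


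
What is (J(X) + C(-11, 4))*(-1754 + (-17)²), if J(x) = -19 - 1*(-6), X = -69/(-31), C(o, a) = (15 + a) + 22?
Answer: -41020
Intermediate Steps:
C(o, a) = 37 + a
X = 69/31 (X = -69*(-1/31) = 69/31 ≈ 2.2258)
J(x) = -13 (J(x) = -19 + 6 = -13)
(J(X) + C(-11, 4))*(-1754 + (-17)²) = (-13 + (37 + 4))*(-1754 + (-17)²) = (-13 + 41)*(-1754 + 289) = 28*(-1465) = -41020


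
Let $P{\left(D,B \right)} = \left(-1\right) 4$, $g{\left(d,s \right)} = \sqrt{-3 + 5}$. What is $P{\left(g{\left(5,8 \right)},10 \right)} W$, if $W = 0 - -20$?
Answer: $-80$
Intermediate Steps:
$W = 20$ ($W = 0 + 20 = 20$)
$g{\left(d,s \right)} = \sqrt{2}$
$P{\left(D,B \right)} = -4$
$P{\left(g{\left(5,8 \right)},10 \right)} W = \left(-4\right) 20 = -80$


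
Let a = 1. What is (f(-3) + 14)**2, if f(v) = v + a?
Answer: 144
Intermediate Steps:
f(v) = 1 + v (f(v) = v + 1 = 1 + v)
(f(-3) + 14)**2 = ((1 - 3) + 14)**2 = (-2 + 14)**2 = 12**2 = 144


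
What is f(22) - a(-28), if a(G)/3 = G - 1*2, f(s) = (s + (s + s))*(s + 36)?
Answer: 3918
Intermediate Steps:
f(s) = 3*s*(36 + s) (f(s) = (s + 2*s)*(36 + s) = (3*s)*(36 + s) = 3*s*(36 + s))
a(G) = -6 + 3*G (a(G) = 3*(G - 1*2) = 3*(G - 2) = 3*(-2 + G) = -6 + 3*G)
f(22) - a(-28) = 3*22*(36 + 22) - (-6 + 3*(-28)) = 3*22*58 - (-6 - 84) = 3828 - 1*(-90) = 3828 + 90 = 3918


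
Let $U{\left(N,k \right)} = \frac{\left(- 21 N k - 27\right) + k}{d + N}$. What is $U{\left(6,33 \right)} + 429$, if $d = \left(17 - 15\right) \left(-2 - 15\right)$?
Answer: $\frac{4041}{7} \approx 577.29$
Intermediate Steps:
$d = -34$ ($d = 2 \left(-17\right) = -34$)
$U{\left(N,k \right)} = \frac{-27 + k - 21 N k}{-34 + N}$ ($U{\left(N,k \right)} = \frac{\left(- 21 N k - 27\right) + k}{-34 + N} = \frac{\left(-27 - 21 N k\right) + k}{-34 + N} = \frac{-27 + k - 21 N k}{-34 + N}$)
$U{\left(6,33 \right)} + 429 = \frac{-27 + 33 - 126 \cdot 33}{-34 + 6} + 429 = \frac{-27 + 33 - 4158}{-28} + 429 = \left(- \frac{1}{28}\right) \left(-4152\right) + 429 = \frac{1038}{7} + 429 = \frac{4041}{7}$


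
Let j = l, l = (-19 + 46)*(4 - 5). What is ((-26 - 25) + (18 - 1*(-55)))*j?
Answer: -594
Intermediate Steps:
l = -27 (l = 27*(-1) = -27)
j = -27
((-26 - 25) + (18 - 1*(-55)))*j = ((-26 - 25) + (18 - 1*(-55)))*(-27) = (-51 + (18 + 55))*(-27) = (-51 + 73)*(-27) = 22*(-27) = -594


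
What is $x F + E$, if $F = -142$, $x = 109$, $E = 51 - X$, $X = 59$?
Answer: $-15486$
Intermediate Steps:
$E = -8$ ($E = 51 - 59 = -8$)
$x F + E = 109 \left(-142\right) - 8 = -15478 - 8 = -15486$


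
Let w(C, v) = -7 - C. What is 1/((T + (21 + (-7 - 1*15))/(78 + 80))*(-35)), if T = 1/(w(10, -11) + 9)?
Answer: 632/2905 ≈ 0.21756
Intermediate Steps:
T = -⅛ (T = 1/((-7 - 1*10) + 9) = 1/((-7 - 10) + 9) = 1/(-17 + 9) = 1/(-8) = -⅛ ≈ -0.12500)
1/((T + (21 + (-7 - 1*15))/(78 + 80))*(-35)) = 1/((-⅛ + (21 + (-7 - 1*15))/(78 + 80))*(-35)) = 1/((-⅛ + (21 + (-7 - 15))/158)*(-35)) = 1/((-⅛ + (21 - 22)*(1/158))*(-35)) = 1/((-⅛ - 1*1/158)*(-35)) = 1/((-⅛ - 1/158)*(-35)) = 1/(-83/632*(-35)) = 1/(2905/632) = 632/2905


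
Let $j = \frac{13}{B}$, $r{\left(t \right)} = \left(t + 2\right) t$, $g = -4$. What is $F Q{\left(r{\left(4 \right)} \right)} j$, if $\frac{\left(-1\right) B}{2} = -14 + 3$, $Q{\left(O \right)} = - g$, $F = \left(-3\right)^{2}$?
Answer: $\frac{234}{11} \approx 21.273$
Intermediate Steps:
$F = 9$
$r{\left(t \right)} = t \left(2 + t\right)$ ($r{\left(t \right)} = \left(2 + t\right) t = t \left(2 + t\right)$)
$Q{\left(O \right)} = 4$ ($Q{\left(O \right)} = \left(-1\right) \left(-4\right) = 4$)
$B = 22$ ($B = - 2 \left(-14 + 3\right) = \left(-2\right) \left(-11\right) = 22$)
$j = \frac{13}{22} \approx 0.59091$
$F Q{\left(r{\left(4 \right)} \right)} j = 9 \cdot 4 \cdot \frac{13}{22} = 36 \cdot \frac{13}{22} = \frac{234}{11}$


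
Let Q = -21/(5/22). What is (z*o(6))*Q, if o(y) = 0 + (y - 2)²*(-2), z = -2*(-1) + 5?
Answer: 103488/5 ≈ 20698.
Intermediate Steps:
z = 7 (z = 2 + 5 = 7)
o(y) = -2*(-2 + y)² (o(y) = 0 + (-2 + y)²*(-2) = 0 - 2*(-2 + y)² = -2*(-2 + y)²)
Q = -462/5 (Q = -21/(5*(1/22)) = -21/5/22 = -21*22/5 = -462/5 ≈ -92.400)
(z*o(6))*Q = (7*(-2*(-2 + 6)²))*(-462/5) = (7*(-2*4²))*(-462/5) = (7*(-2*16))*(-462/5) = (7*(-32))*(-462/5) = -224*(-462/5) = 103488/5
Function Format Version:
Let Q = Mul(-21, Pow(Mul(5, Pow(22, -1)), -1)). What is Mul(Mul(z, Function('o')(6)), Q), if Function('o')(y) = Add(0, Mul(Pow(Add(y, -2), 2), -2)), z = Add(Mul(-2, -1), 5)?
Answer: Rational(103488, 5) ≈ 20698.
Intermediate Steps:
z = 7 (z = Add(2, 5) = 7)
Function('o')(y) = Mul(-2, Pow(Add(-2, y), 2)) (Function('o')(y) = Add(0, Mul(Pow(Add(-2, y), 2), -2)) = Add(0, Mul(-2, Pow(Add(-2, y), 2))) = Mul(-2, Pow(Add(-2, y), 2)))
Q = Rational(-462, 5) (Q = Mul(-21, Pow(Mul(5, Rational(1, 22)), -1)) = Mul(-21, Pow(Rational(5, 22), -1)) = Mul(-21, Rational(22, 5)) = Rational(-462, 5) ≈ -92.400)
Mul(Mul(z, Function('o')(6)), Q) = Mul(Mul(7, Mul(-2, Pow(Add(-2, 6), 2))), Rational(-462, 5)) = Mul(Mul(7, Mul(-2, Pow(4, 2))), Rational(-462, 5)) = Mul(Mul(7, Mul(-2, 16)), Rational(-462, 5)) = Mul(Mul(7, -32), Rational(-462, 5)) = Mul(-224, Rational(-462, 5)) = Rational(103488, 5)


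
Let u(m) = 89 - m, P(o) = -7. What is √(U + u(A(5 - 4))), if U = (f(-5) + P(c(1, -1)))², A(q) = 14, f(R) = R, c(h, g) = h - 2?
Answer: √219 ≈ 14.799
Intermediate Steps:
c(h, g) = -2 + h
U = 144 (U = (-5 - 7)² = (-12)² = 144)
√(U + u(A(5 - 4))) = √(144 + (89 - 1*14)) = √(144 + (89 - 14)) = √(144 + 75) = √219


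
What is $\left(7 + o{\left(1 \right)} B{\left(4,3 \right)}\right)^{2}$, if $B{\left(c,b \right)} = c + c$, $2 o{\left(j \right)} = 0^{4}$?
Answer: $49$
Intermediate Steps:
$o{\left(j \right)} = 0$ ($o{\left(j \right)} = \frac{0^{4}}{2} = \frac{1}{2} \cdot 0 = 0$)
$B{\left(c,b \right)} = 2 c$
$\left(7 + o{\left(1 \right)} B{\left(4,3 \right)}\right)^{2} = \left(7 + 0 \cdot 2 \cdot 4\right)^{2} = \left(7 + 0 \cdot 8\right)^{2} = \left(7 + 0\right)^{2} = 7^{2} = 49$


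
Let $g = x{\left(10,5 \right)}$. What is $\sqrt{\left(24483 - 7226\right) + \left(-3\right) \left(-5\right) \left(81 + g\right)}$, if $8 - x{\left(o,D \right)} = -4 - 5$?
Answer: $\sqrt{18727} \approx 136.85$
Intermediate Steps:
$x{\left(o,D \right)} = 17$ ($x{\left(o,D \right)} = 8 - \left(-4 - 5\right) = 8 - -9 = 8 + 9 = 17$)
$g = 17$
$\sqrt{\left(24483 - 7226\right) + \left(-3\right) \left(-5\right) \left(81 + g\right)} = \sqrt{\left(24483 - 7226\right) + \left(-3\right) \left(-5\right) \left(81 + 17\right)} = \sqrt{\left(24483 - 7226\right) + 15 \cdot 98} = \sqrt{17257 + 1470} = \sqrt{18727}$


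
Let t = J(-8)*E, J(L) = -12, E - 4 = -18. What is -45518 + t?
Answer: -45350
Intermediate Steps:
E = -14 (E = 4 - 18 = -14)
t = 168 (t = -12*(-14) = 168)
-45518 + t = -45518 + 168 = -45350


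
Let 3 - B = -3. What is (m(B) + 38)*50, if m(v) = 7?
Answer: 2250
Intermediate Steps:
B = 6 (B = 3 - 1*(-3) = 3 + 3 = 6)
(m(B) + 38)*50 = (7 + 38)*50 = 45*50 = 2250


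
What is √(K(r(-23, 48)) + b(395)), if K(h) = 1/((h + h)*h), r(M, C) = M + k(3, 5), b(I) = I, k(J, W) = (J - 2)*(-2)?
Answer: √987502/50 ≈ 19.875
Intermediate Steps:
k(J, W) = 4 - 2*J (k(J, W) = (-2 + J)*(-2) = 4 - 2*J)
r(M, C) = -2 + M (r(M, C) = M + (4 - 2*3) = M + (4 - 6) = M - 2 = -2 + M)
K(h) = 1/(2*h²) (K(h) = 1/(((2*h))*h) = (1/(2*h))/h = 1/(2*h²))
√(K(r(-23, 48)) + b(395)) = √(1/(2*(-2 - 23)²) + 395) = √((½)/(-25)² + 395) = √((½)*(1/625) + 395) = √(1/1250 + 395) = √(493751/1250) = √987502/50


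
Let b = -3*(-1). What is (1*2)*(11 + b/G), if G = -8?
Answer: 85/4 ≈ 21.250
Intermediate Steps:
b = 3
(1*2)*(11 + b/G) = (1*2)*(11 + 3/(-8)) = 2*(11 + 3*(-⅛)) = 2*(11 - 3/8) = 2*(85/8) = 85/4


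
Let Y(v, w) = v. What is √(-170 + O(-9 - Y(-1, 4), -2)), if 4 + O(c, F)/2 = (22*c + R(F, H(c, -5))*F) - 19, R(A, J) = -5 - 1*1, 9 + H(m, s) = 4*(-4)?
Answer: 4*I*√34 ≈ 23.324*I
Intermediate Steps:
H(m, s) = -25 (H(m, s) = -9 + 4*(-4) = -9 - 16 = -25)
R(A, J) = -6 (R(A, J) = -5 - 1 = -6)
O(c, F) = -46 - 12*F + 44*c (O(c, F) = -8 + 2*((22*c - 6*F) - 19) = -8 + 2*((-6*F + 22*c) - 19) = -8 + 2*(-19 - 6*F + 22*c) = -8 + (-38 - 12*F + 44*c) = -46 - 12*F + 44*c)
√(-170 + O(-9 - Y(-1, 4), -2)) = √(-170 + (-46 - 12*(-2) + 44*(-9 - 1*(-1)))) = √(-170 + (-46 + 24 + 44*(-9 + 1))) = √(-170 + (-46 + 24 + 44*(-8))) = √(-170 + (-46 + 24 - 352)) = √(-170 - 374) = √(-544) = 4*I*√34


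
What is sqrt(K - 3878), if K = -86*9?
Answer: 2*I*sqrt(1163) ≈ 68.206*I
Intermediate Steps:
K = -774
sqrt(K - 3878) = sqrt(-774 - 3878) = sqrt(-4652) = 2*I*sqrt(1163)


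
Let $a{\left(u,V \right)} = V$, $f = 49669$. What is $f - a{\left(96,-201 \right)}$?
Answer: $49870$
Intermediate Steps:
$f - a{\left(96,-201 \right)} = 49669 - -201 = 49669 + 201 = 49870$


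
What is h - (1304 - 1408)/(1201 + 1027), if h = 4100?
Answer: 2283726/557 ≈ 4100.0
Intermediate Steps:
h - (1304 - 1408)/(1201 + 1027) = 4100 - (1304 - 1408)/(1201 + 1027) = 4100 - (-104)/2228 = 4100 - 1*(-26/557) = 4100 + 26/557 = 2283726/557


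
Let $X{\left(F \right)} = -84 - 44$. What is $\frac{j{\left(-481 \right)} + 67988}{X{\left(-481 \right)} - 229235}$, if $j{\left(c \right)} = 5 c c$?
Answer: $- \frac{1224793}{229363} \approx -5.34$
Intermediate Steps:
$X{\left(F \right)} = -128$ ($X{\left(F \right)} = -84 - 44 = -128$)
$j{\left(c \right)} = 5 c^{2}$
$\frac{j{\left(-481 \right)} + 67988}{X{\left(-481 \right)} - 229235} = \frac{5 \left(-481\right)^{2} + 67988}{-128 - 229235} = \frac{5 \cdot 231361 + 67988}{-229363} = \left(1156805 + 67988\right) \left(- \frac{1}{229363}\right) = 1224793 \left(- \frac{1}{229363}\right) = - \frac{1224793}{229363}$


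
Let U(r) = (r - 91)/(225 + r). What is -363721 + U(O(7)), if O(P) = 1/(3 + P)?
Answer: -818736880/2251 ≈ -3.6372e+5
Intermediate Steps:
U(r) = (-91 + r)/(225 + r)
-363721 + U(O(7)) = -363721 + (-91 + 1/(3 + 7))/(225 + 1/(3 + 7)) = -363721 + (-91 + 1/10)/(225 + 1/10) = -363721 - 909/10/(2251/10) = -363721 + (10/2251)*(-909/10) = -363721 - 909/2251 = -818736880/2251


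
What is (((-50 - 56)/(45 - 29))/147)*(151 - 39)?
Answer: -106/21 ≈ -5.0476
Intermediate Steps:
(((-50 - 56)/(45 - 29))/147)*(151 - 39) = (-106/16*(1/147))*112 = (-106*1/16*(1/147))*112 = -53/8*1/147*112 = -53/1176*112 = -106/21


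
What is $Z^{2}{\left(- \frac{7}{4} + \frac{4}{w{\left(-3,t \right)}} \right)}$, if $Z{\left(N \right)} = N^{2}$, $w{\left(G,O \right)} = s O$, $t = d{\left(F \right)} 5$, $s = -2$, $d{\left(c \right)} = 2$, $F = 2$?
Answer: $\frac{2313441}{160000} \approx 14.459$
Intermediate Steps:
$t = 10$ ($t = 2 \cdot 5 = 10$)
$w{\left(G,O \right)} = - 2 O$
$Z^{2}{\left(- \frac{7}{4} + \frac{4}{w{\left(-3,t \right)}} \right)} = \left(\left(- \frac{7}{4} + \frac{4}{\left(-2\right) 10}\right)^{2}\right)^{2} = \left(\left(\left(-7\right) \frac{1}{4} + \frac{4}{-20}\right)^{2}\right)^{2} = \left(\left(- \frac{7}{4} + 4 \left(- \frac{1}{20}\right)\right)^{2}\right)^{2} = \left(\left(- \frac{7}{4} - \frac{1}{5}\right)^{2}\right)^{2} = \left(\left(- \frac{39}{20}\right)^{2}\right)^{2} = \left(\frac{1521}{400}\right)^{2} = \frac{2313441}{160000}$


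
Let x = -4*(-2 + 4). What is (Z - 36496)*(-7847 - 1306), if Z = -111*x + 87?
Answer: 325123713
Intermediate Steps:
x = -8 (x = -4*2 = -8)
Z = 975 (Z = -111*(-8) + 87 = 888 + 87 = 975)
(Z - 36496)*(-7847 - 1306) = (975 - 36496)*(-7847 - 1306) = -35521*(-9153) = 325123713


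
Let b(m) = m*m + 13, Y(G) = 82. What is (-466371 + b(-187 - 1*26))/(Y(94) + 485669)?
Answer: -420989/485751 ≈ -0.86668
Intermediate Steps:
b(m) = 13 + m² (b(m) = m² + 13 = 13 + m²)
(-466371 + b(-187 - 1*26))/(Y(94) + 485669) = (-466371 + (13 + (-187 - 1*26)²))/(82 + 485669) = (-466371 + (13 + (-187 - 26)²))/485751 = (-466371 + (13 + (-213)²))*(1/485751) = (-466371 + (13 + 45369))*(1/485751) = (-466371 + 45382)*(1/485751) = -420989*1/485751 = -420989/485751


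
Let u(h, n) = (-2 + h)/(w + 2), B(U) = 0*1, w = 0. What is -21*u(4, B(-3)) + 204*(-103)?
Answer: -21033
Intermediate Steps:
B(U) = 0
u(h, n) = -1 + h/2 (u(h, n) = (-2 + h)/(0 + 2) = (-2 + h)/2 = (-2 + h)*(½) = -1 + h/2)
-21*u(4, B(-3)) + 204*(-103) = -21*(-1 + (½)*4) + 204*(-103) = -21*(-1 + 2) - 21012 = -21*1 - 21012 = -21 - 21012 = -21033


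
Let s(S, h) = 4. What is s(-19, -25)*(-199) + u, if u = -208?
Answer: -1004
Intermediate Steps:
s(-19, -25)*(-199) + u = 4*(-199) - 208 = -796 - 208 = -1004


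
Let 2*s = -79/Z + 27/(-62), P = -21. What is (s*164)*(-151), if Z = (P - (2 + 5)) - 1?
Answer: -25475965/899 ≈ -28338.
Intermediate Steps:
Z = -29 (Z = (-21 - (2 + 5)) - 1 = (-21 - 1*7) - 1 = (-21 - 7) - 1 = -28 - 1 = -29)
s = 4115/3596 (s = (-79/(-29) + 27/(-62))/2 = (-79*(-1/29) + 27*(-1/62))/2 = (79/29 - 27/62)/2 = (½)*(4115/1798) = 4115/3596 ≈ 1.1443)
(s*164)*(-151) = ((4115/3596)*164)*(-151) = (168715/899)*(-151) = -25475965/899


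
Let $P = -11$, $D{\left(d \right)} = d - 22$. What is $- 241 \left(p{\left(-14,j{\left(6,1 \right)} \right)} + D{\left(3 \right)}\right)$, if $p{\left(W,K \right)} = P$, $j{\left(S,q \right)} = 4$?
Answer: $7230$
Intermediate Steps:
$D{\left(d \right)} = -22 + d$
$p{\left(W,K \right)} = -11$
$- 241 \left(p{\left(-14,j{\left(6,1 \right)} \right)} + D{\left(3 \right)}\right) = - 241 \left(-11 + \left(-22 + 3\right)\right) = - 241 \left(-11 - 19\right) = \left(-241\right) \left(-30\right) = 7230$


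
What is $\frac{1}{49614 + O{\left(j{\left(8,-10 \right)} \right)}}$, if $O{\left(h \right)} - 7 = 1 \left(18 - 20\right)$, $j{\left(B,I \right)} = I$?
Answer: $\frac{1}{49619} \approx 2.0154 \cdot 10^{-5}$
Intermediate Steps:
$O{\left(h \right)} = 5$ ($O{\left(h \right)} = 7 + 1 \left(18 - 20\right) = 7 + 1 \left(-2\right) = 7 - 2 = 5$)
$\frac{1}{49614 + O{\left(j{\left(8,-10 \right)} \right)}} = \frac{1}{49614 + 5} = \frac{1}{49619}$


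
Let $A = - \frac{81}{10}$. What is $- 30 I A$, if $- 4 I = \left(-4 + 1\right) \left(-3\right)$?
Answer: $- \frac{2187}{4} \approx -546.75$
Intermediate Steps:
$I = - \frac{9}{4}$ ($I = - \frac{\left(-4 + 1\right) \left(-3\right)}{4} = - \frac{\left(-3\right) \left(-3\right)}{4} = \left(- \frac{1}{4}\right) 9 = - \frac{9}{4} \approx -2.25$)
$A = - \frac{81}{10}$ ($A = \left(-81\right) \frac{1}{10} = - \frac{81}{10} \approx -8.1$)
$- 30 I A = \left(-30\right) \left(- \frac{9}{4}\right) \left(- \frac{81}{10}\right) = \frac{135}{2} \left(- \frac{81}{10}\right) = - \frac{2187}{4}$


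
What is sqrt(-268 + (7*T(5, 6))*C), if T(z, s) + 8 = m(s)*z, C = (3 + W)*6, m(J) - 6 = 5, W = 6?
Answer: sqrt(17498) ≈ 132.28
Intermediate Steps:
m(J) = 11 (m(J) = 6 + 5 = 11)
C = 54 (C = (3 + 6)*6 = 9*6 = 54)
T(z, s) = -8 + 11*z
sqrt(-268 + (7*T(5, 6))*C) = sqrt(-268 + (7*(-8 + 11*5))*54) = sqrt(-268 + (7*(-8 + 55))*54) = sqrt(-268 + (7*47)*54) = sqrt(-268 + 329*54) = sqrt(-268 + 17766) = sqrt(17498)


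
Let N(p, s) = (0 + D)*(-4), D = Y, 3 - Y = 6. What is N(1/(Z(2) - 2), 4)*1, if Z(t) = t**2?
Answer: 12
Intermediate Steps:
Y = -3 (Y = 3 - 1*6 = 3 - 6 = -3)
D = -3
N(p, s) = 12 (N(p, s) = (0 - 3)*(-4) = -3*(-4) = 12)
N(1/(Z(2) - 2), 4)*1 = 12*1 = 12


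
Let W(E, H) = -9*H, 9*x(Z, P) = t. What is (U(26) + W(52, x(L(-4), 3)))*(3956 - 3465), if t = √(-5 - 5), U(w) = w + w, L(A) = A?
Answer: 25532 - 491*I*√10 ≈ 25532.0 - 1552.7*I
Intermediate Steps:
U(w) = 2*w
t = I*√10 (t = √(-10) = I*√10 ≈ 3.1623*I)
x(Z, P) = I*√10/9 (x(Z, P) = (I*√10)/9 = I*√10/9)
(U(26) + W(52, x(L(-4), 3)))*(3956 - 3465) = (2*26 - I*√10)*(3956 - 3465) = (52 - I*√10)*491 = 25532 - 491*I*√10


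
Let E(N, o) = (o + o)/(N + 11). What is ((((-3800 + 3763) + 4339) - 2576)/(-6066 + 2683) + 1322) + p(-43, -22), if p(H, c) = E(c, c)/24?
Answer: 26826983/20298 ≈ 1321.7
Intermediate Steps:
E(N, o) = 2*o/(11 + N) (E(N, o) = (2*o)/(11 + N) = 2*o/(11 + N))
p(H, c) = c/(12*(11 + c)) (p(H, c) = (2*c/(11 + c))/24 = (2*c/(11 + c))*(1/24) = c/(12*(11 + c)))
((((-3800 + 3763) + 4339) - 2576)/(-6066 + 2683) + 1322) + p(-43, -22) = ((((-3800 + 3763) + 4339) - 2576)/(-6066 + 2683) + 1322) + (1/12)*(-22)/(11 - 22) = (((-37 + 4339) - 2576)/(-3383) + 1322) + (1/12)*(-22)/(-11) = ((4302 - 2576)*(-1/3383) + 1322) + (1/12)*(-22)*(-1/11) = (1726*(-1/3383) + 1322) + 1/6 = (-1726/3383 + 1322) + 1/6 = 4470600/3383 + 1/6 = 26826983/20298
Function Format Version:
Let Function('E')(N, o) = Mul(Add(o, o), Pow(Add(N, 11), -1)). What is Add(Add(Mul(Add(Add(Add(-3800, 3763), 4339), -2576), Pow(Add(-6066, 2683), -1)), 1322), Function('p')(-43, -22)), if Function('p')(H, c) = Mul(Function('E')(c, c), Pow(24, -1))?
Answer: Rational(26826983, 20298) ≈ 1321.7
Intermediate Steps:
Function('E')(N, o) = Mul(2, o, Pow(Add(11, N), -1)) (Function('E')(N, o) = Mul(Mul(2, o), Pow(Add(11, N), -1)) = Mul(2, o, Pow(Add(11, N), -1)))
Function('p')(H, c) = Mul(Rational(1, 12), c, Pow(Add(11, c), -1)) (Function('p')(H, c) = Mul(Mul(2, c, Pow(Add(11, c), -1)), Pow(24, -1)) = Mul(Mul(2, c, Pow(Add(11, c), -1)), Rational(1, 24)) = Mul(Rational(1, 12), c, Pow(Add(11, c), -1)))
Add(Add(Mul(Add(Add(Add(-3800, 3763), 4339), -2576), Pow(Add(-6066, 2683), -1)), 1322), Function('p')(-43, -22)) = Add(Add(Mul(Add(Add(Add(-3800, 3763), 4339), -2576), Pow(Add(-6066, 2683), -1)), 1322), Mul(Rational(1, 12), -22, Pow(Add(11, -22), -1))) = Add(Add(Mul(Add(Add(-37, 4339), -2576), Pow(-3383, -1)), 1322), Mul(Rational(1, 12), -22, Pow(-11, -1))) = Add(Add(Mul(Add(4302, -2576), Rational(-1, 3383)), 1322), Mul(Rational(1, 12), -22, Rational(-1, 11))) = Add(Add(Mul(1726, Rational(-1, 3383)), 1322), Rational(1, 6)) = Add(Add(Rational(-1726, 3383), 1322), Rational(1, 6)) = Add(Rational(4470600, 3383), Rational(1, 6)) = Rational(26826983, 20298)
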